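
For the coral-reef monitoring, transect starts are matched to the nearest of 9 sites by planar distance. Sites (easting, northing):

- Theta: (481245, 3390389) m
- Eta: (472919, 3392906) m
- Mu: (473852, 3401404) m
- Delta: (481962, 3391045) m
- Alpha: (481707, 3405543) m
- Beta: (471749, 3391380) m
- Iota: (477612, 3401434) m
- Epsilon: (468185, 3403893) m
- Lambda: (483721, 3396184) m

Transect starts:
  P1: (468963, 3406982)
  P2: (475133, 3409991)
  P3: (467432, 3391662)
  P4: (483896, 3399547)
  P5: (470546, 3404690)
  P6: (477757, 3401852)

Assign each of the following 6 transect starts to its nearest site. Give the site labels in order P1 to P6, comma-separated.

P1 → Epsilon (d²=10147205.00)
P2 → Alpha (d²=63002180.00)
P3 → Beta (d²=18716013.00)
P4 → Lambda (d²=11340394.00)
P5 → Epsilon (d²=6209530.00)
P6 → Iota (d²=195749.00)

Epsilon, Alpha, Beta, Lambda, Epsilon, Iota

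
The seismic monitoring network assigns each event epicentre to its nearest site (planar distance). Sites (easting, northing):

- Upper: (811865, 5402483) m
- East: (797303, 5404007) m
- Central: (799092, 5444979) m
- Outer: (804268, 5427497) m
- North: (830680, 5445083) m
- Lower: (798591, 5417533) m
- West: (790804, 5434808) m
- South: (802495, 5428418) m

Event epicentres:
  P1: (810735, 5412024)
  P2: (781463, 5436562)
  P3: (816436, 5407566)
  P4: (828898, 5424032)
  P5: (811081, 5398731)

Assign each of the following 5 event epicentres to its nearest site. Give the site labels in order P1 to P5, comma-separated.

Upper, West, Upper, North, Upper

P1 → Upper (d²=92307581.00)
P2 → West (d²=90330797.00)
P3 → Upper (d²=46730930.00)
P4 → North (d²=446320125.00)
P5 → Upper (d²=14692160.00)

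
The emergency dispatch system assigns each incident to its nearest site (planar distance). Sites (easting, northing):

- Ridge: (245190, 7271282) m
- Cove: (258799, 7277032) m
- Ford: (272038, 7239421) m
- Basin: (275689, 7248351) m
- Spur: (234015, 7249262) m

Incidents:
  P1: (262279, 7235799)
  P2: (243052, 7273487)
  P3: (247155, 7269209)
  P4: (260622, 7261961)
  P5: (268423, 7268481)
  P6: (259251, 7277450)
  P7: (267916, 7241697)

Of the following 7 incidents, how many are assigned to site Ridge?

2

P1 → Ford
P2 → Ridge
P3 → Ridge
P4 → Cove
P5 → Cove
P6 → Cove
P7 → Ford
2 of the 7 go to Ridge.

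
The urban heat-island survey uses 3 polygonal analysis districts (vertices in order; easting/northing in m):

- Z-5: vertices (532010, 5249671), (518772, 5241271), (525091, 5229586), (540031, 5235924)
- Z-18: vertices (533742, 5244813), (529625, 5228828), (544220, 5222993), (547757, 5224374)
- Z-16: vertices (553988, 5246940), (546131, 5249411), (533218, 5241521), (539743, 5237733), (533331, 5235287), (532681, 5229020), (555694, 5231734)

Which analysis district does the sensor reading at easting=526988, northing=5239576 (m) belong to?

Z-5

Cast a ray rightward from (526988, 5239576). For each polygon, the edges (by vertex number in listed order) whose endpoints lie on opposite sides of northing = 5239576, where each meets that height, and whether that is right or left of the point:
Z-5: 2–3 at easting≈519688.6 (left), 4–1 at easting≈537900.2 (right) → 1 crossing.
Z-18: 1–2 at easting≈532393.2 (right), 4–1 at easting≈537333.0 (right) → 2 crossings.
Z-16: 3–4 at easting≈536568.3 (right), 7–1 at easting≈554814.2 (right) → 2 crossings.
Only Z-5 has an odd count, so the point is inside Z-5.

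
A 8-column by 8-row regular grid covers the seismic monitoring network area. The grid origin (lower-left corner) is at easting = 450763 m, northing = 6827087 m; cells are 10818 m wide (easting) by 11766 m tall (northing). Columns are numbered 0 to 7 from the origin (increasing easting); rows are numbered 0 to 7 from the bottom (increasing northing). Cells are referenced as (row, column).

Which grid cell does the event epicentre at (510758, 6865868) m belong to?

Column index: ⌊(510758 − 450763) / 10818⌋ = ⌊5.546⌋ = 5
Row offset from origin: ⌊(6865868 − 6827087) / 11766⌋ = ⌊3.296⌋ = 3 → row 3

(3, 5)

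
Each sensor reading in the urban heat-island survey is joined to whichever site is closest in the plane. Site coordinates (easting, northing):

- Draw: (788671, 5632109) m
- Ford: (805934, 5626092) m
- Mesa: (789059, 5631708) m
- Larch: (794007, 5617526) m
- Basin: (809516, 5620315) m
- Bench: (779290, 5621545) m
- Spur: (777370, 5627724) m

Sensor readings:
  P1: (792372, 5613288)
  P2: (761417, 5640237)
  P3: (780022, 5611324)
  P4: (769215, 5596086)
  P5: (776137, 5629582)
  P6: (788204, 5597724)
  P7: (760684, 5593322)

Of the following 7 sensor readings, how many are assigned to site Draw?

P1 → Larch
P2 → Spur
P3 → Bench
P4 → Bench
P5 → Spur
P6 → Larch
P7 → Bench
0 of the 7 go to Draw.

0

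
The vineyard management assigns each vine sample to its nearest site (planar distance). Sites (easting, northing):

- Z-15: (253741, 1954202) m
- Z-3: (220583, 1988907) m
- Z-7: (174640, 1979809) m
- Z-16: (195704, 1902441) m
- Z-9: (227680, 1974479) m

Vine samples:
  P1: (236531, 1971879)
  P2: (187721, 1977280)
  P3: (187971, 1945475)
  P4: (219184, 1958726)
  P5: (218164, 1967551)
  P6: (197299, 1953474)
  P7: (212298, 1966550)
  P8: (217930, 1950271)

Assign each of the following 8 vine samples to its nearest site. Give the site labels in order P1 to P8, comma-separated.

Z-9, Z-7, Z-7, Z-9, Z-9, Z-7, Z-9, Z-9

P1 → Z-9 (d²=85100201.00)
P2 → Z-7 (d²=177508402.00)
P3 → Z-7 (d²=1356539117.00)
P4 → Z-9 (d²=320339025.00)
P5 → Z-9 (d²=138551440.00)
P6 → Z-7 (d²=1206962506.00)
P7 → Z-9 (d²=299474965.00)
P8 → Z-9 (d²=681089764.00)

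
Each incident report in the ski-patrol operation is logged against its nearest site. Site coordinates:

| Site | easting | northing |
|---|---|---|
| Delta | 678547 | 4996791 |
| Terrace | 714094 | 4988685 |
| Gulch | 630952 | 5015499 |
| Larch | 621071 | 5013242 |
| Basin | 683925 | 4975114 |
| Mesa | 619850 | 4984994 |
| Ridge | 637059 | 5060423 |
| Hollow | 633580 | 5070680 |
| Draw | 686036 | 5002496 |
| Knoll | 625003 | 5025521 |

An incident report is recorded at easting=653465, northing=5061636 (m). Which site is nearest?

Ridge

Squared distances to each site:
Delta: 4833980749.000; Terrace: 8997724042.000; Gulch: 2635457938.000; Larch: 3391350472.000; Basin: 8413868084.000; Mesa: 7003964389.000; Ridge: 270628205.000; Hollow: 477207161.000; Draw: 4558409641.000; Knoll: 2114378669.000.
Minimum at Ridge.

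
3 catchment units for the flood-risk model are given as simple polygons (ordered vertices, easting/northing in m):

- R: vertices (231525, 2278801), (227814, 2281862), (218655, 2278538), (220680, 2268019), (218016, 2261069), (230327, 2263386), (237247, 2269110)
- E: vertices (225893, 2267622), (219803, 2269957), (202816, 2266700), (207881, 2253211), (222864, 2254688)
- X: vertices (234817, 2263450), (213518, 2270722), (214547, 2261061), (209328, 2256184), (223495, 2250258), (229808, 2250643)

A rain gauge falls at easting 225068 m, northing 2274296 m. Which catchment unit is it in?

R

Cast a ray rightward from (225068, 2274296). For each polygon, the edges (by vertex number in listed order) whose endpoints lie on opposite sides of northing = 2274296, where each meets that height, and whether that is right or left of the point:
R: 3–4 at easting≈219471.6 (left), 7–1 at easting≈234185.0 (right) → 1 crossing.
E: no edge straddles that height → 0 crossings.
X: no edge straddles that height → 0 crossings.
Only R has an odd count, so the point is inside R.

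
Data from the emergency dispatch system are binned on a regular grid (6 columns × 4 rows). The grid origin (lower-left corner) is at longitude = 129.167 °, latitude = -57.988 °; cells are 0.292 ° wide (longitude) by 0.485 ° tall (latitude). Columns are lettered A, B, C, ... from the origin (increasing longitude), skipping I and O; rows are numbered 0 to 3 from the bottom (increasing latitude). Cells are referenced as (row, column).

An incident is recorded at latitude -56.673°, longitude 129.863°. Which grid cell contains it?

Column index: ⌊(129.863 − 129.167) / 0.292⌋ = ⌊2.384⌋ = 2 → column C
Row offset from origin: ⌊(-56.673 − -57.988) / 0.485⌋ = ⌊2.711⌋ = 2 → row 2

(2, C)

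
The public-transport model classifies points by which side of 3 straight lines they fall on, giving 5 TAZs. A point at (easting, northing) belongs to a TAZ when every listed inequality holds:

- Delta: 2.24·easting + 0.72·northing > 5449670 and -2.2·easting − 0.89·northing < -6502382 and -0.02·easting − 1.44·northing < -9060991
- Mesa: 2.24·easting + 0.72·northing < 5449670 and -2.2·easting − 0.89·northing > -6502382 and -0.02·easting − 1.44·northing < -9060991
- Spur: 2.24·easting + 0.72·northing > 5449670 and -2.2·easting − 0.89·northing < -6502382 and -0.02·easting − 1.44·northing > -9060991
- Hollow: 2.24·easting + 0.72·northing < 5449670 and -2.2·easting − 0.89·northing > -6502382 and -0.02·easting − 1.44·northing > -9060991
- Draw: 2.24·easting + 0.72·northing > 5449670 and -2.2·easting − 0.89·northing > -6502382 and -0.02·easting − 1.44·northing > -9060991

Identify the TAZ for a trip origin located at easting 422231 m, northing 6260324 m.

Draw

2.24·422231 + 0.72·6260324 = 5453230.720, which is > 5449670
-2.2·422231 − 0.89·6260324 = -6500596.560, which is > -6502382
-0.02·422231 − 1.44·6260324 = -9023311.180, which is > -9060991
This sign pattern matches Draw.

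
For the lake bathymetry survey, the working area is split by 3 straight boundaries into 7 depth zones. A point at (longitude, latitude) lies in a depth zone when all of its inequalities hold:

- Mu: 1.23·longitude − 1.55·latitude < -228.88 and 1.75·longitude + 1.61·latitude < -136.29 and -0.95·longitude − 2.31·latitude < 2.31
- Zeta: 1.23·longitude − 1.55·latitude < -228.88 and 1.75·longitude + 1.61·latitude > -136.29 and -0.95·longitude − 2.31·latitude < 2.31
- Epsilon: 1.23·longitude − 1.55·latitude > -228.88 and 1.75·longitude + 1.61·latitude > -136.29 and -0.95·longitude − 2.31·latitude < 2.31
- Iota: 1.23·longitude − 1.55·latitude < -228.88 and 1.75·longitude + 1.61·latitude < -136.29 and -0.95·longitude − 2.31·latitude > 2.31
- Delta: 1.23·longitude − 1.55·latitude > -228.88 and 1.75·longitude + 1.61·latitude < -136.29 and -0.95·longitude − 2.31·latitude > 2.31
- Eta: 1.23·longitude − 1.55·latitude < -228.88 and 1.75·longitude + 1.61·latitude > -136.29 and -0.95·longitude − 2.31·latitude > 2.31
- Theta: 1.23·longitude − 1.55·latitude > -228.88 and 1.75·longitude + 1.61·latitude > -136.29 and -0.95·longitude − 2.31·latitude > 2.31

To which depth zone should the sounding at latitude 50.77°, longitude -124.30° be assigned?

Zeta

1.23·-124.30 − 1.55·50.77 = -231.582, which is < -228.88
1.75·-124.30 + 1.61·50.77 = -135.785, which is > -136.29
-0.95·-124.30 − 2.31·50.77 = 0.806, which is < 2.31
This sign pattern matches Zeta.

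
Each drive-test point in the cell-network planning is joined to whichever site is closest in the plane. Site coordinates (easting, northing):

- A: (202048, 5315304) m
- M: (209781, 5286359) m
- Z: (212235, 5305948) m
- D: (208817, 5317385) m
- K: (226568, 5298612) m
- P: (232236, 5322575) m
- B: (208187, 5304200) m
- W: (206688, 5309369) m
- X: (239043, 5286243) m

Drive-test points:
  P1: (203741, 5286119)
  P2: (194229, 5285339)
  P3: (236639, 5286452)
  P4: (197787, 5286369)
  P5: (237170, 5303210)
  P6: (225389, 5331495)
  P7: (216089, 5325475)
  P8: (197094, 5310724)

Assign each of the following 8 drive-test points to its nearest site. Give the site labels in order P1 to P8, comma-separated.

P1 → M (d²=36539200.00)
P2 → M (d²=242905104.00)
P3 → X (d²=5822897.00)
P4 → M (d²=143856136.00)
P5 → K (d²=133544008.00)
P6 → P (d²=126447809.00)
P7 → D (d²=118330084.00)
P8 → A (d²=45518516.00)

M, M, X, M, K, P, D, A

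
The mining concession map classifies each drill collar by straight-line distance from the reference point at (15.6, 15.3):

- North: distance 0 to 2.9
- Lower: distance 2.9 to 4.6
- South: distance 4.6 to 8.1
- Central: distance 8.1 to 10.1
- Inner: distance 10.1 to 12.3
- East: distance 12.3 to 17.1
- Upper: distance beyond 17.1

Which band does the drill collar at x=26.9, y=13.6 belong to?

Distance = √((26.9−15.6)² + (13.6−15.3)²) = √(127.690 + 2.890) = 11.427.
10.1 ≤ 11.427 < 12.3 → Inner.

Inner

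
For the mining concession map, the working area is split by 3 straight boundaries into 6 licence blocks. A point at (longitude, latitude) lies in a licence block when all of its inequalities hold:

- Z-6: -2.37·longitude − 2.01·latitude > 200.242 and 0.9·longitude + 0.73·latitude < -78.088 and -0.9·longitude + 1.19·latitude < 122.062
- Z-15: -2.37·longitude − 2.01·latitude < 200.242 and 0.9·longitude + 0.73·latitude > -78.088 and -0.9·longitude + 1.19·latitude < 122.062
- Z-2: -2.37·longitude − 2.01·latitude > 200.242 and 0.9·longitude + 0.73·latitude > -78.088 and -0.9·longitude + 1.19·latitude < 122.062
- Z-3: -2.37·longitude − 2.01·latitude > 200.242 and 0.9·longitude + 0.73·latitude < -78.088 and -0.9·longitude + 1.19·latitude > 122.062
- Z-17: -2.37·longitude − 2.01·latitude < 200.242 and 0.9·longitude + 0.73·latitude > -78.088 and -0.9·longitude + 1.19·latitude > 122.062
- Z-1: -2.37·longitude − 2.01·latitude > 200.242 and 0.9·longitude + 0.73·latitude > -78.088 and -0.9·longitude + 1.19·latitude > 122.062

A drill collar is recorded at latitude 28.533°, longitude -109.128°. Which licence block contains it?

Z-1

-2.37·-109.128 − 2.01·28.533 = 201.282, which is > 200.242
0.9·-109.128 + 0.73·28.533 = -77.386, which is > -78.088
-0.9·-109.128 + 1.19·28.533 = 132.169, which is > 122.062
This sign pattern matches Z-1.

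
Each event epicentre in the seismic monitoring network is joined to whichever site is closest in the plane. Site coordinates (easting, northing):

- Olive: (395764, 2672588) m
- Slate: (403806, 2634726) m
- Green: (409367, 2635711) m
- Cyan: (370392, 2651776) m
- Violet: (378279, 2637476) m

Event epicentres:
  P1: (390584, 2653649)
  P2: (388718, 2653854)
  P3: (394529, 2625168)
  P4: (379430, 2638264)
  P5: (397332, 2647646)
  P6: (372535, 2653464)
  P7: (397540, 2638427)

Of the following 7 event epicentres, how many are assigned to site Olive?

1

P1 → Olive
P2 → Cyan
P3 → Slate
P4 → Violet
P5 → Slate
P6 → Cyan
P7 → Slate
1 of the 7 goes to Olive.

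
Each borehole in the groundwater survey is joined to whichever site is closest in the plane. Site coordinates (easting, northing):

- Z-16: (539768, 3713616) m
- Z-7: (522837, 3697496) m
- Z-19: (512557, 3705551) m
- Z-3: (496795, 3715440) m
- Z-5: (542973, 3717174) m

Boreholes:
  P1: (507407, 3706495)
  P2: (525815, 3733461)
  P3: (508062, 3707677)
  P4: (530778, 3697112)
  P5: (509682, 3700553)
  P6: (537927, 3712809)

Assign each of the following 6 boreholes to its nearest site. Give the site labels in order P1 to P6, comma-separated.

Z-19, Z-5, Z-19, Z-7, Z-19, Z-16

P1 → Z-19 (d²=27413636.00)
P2 → Z-5 (d²=559663333.00)
P3 → Z-19 (d²=24724901.00)
P4 → Z-7 (d²=63206937.00)
P5 → Z-19 (d²=33245629.00)
P6 → Z-16 (d²=4040530.00)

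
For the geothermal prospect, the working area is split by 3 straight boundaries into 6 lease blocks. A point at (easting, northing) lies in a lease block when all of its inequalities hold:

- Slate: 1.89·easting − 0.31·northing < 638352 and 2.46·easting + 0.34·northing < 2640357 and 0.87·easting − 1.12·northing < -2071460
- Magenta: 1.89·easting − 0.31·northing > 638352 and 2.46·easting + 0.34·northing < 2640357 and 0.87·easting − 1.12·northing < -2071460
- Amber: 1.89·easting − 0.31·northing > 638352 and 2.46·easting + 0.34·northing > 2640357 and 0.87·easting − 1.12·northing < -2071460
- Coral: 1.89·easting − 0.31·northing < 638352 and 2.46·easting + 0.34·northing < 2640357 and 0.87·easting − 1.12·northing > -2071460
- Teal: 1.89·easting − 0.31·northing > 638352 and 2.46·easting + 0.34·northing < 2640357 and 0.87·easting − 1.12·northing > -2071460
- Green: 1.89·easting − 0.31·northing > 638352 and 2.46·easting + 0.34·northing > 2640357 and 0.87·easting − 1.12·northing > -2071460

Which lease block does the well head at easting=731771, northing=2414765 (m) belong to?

1.89·731771 − 0.31·2414765 = 634470.040, which is < 638352
2.46·731771 + 0.34·2414765 = 2621176.760, which is < 2640357
0.87·731771 − 1.12·2414765 = -2067896.030, which is > -2071460
This sign pattern matches Coral.

Coral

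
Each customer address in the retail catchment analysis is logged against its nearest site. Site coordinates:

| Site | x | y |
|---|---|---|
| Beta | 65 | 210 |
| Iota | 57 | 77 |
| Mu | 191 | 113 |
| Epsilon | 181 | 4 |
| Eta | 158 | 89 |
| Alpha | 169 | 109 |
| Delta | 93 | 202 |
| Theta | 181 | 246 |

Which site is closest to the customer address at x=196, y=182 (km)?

Theta

Squared distances to each site:
Beta: 17945.000; Iota: 30346.000; Mu: 4786.000; Epsilon: 31909.000; Eta: 10093.000; Alpha: 6058.000; Delta: 11009.000; Theta: 4321.000.
Minimum at Theta.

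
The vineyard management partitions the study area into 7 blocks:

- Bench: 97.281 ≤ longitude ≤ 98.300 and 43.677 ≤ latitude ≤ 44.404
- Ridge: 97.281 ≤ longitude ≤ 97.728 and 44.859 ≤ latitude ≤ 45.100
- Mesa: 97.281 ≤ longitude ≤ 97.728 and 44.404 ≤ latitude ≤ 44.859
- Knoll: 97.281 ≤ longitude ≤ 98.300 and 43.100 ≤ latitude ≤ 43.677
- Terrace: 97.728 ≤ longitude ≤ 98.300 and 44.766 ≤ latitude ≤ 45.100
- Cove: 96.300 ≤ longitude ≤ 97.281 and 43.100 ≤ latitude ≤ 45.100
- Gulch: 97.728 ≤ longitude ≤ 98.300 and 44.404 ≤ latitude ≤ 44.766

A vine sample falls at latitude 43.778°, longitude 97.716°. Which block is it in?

Bench

The point has longitude = 97.716 and latitude = 43.778.
Only Bench satisfies 97.281 ≤ longitude ≤ 98.300 and 43.677 ≤ latitude ≤ 44.404.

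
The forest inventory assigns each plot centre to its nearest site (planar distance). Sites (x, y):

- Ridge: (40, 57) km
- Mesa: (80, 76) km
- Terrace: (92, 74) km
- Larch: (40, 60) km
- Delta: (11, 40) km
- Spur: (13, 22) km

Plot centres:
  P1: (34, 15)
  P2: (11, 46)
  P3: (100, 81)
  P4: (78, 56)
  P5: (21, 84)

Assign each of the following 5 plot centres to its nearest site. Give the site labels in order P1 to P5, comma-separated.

Spur, Delta, Terrace, Mesa, Larch

P1 → Spur (d²=490.00)
P2 → Delta (d²=36.00)
P3 → Terrace (d²=113.00)
P4 → Mesa (d²=404.00)
P5 → Larch (d²=937.00)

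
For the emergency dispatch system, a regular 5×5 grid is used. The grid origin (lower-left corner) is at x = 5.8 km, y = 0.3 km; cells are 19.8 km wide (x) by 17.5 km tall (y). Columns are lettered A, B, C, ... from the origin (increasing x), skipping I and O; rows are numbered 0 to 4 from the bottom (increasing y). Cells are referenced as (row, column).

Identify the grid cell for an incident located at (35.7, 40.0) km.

Column index: ⌊(35.7 − 5.8) / 19.8⌋ = ⌊1.510⌋ = 1 → column B
Row offset from origin: ⌊(40.0 − 0.3) / 17.5⌋ = ⌊2.269⌋ = 2 → row 2

(2, B)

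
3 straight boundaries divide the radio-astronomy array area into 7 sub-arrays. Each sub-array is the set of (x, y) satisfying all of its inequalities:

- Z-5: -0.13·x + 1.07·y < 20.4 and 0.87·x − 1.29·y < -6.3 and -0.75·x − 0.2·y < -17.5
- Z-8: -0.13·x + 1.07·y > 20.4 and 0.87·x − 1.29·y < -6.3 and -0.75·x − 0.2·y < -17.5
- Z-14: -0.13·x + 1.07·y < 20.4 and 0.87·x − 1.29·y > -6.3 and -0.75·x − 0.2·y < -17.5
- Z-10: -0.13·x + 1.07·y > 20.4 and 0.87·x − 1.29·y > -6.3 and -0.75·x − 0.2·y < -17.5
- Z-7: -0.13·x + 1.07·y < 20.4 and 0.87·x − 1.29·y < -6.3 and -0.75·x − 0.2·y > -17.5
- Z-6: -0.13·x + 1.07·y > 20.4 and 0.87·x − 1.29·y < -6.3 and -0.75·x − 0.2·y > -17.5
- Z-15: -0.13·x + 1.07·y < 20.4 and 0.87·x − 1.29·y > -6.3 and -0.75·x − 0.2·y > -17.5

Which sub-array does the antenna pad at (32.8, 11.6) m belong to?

-0.13·32.8 + 1.07·11.6 = 8.148, which is < 20.4
0.87·32.8 − 1.29·11.6 = 13.572, which is > -6.3
-0.75·32.8 − 0.2·11.6 = -26.920, which is < -17.5
This sign pattern matches Z-14.

Z-14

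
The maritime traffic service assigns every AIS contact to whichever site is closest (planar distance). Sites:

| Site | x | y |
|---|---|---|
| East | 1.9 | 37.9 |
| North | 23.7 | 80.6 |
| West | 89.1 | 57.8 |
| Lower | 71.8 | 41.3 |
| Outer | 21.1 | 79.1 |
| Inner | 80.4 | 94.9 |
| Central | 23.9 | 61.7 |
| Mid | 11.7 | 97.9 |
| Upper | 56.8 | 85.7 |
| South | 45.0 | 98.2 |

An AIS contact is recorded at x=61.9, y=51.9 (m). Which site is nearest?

Lower

Squared distances to each site:
East: 3796.000; North: 2282.930; West: 774.650; Lower: 210.370; Outer: 2404.480; Inner: 2191.250; Central: 1540.040; Mid: 4636.040; Upper: 1168.450; South: 2429.300.
Minimum at Lower.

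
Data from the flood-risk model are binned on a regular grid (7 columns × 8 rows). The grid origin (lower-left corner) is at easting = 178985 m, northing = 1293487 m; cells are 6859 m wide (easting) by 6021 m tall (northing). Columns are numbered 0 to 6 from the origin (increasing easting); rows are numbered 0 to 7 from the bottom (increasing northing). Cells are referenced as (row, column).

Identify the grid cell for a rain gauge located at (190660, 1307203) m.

(2, 1)

Column index: ⌊(190660 − 178985) / 6859⌋ = ⌊1.702⌋ = 1
Row offset from origin: ⌊(1307203 − 1293487) / 6021⌋ = ⌊2.278⌋ = 2 → row 2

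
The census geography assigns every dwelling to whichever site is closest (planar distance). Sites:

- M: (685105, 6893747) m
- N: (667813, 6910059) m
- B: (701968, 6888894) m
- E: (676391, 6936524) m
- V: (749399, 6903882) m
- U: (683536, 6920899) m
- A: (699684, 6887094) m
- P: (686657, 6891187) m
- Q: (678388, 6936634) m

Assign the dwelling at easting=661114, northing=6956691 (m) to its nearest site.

Squared distances to each site:
M: 4537515217.000; N: 2219420025.000; B: 6265482525.000; E: 640094618.000; V: 10583031706.000; U: 1783813348.000; A: 6331387309.000; P: 4943218865.000; Q: 700674325.000.
Minimum at E.

E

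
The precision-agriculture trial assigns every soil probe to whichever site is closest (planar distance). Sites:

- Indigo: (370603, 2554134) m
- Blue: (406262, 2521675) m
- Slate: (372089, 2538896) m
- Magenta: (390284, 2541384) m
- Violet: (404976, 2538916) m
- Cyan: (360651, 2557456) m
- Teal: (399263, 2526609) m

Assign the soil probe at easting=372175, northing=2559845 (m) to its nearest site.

Squared distances to each site:
Indigo: 35086705.000; Blue: 2618872469.000; Slate: 438867997.000; Magenta: 668744402.000; Violet: 1513928642.000; Cyan: 138509897.000; Teal: 1838391440.000.
Minimum at Indigo.

Indigo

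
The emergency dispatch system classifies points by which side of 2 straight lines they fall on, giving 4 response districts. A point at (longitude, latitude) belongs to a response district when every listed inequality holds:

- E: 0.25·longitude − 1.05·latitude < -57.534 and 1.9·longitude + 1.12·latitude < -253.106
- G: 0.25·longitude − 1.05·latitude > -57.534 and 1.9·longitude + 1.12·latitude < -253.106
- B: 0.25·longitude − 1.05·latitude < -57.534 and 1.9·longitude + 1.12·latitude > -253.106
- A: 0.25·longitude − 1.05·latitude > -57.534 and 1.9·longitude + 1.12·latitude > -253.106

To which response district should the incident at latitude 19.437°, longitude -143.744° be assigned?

0.25·-143.744 − 1.05·19.437 = -56.345, which is > -57.534
1.9·-143.744 + 1.12·19.437 = -251.344, which is > -253.106
This sign pattern matches A.

A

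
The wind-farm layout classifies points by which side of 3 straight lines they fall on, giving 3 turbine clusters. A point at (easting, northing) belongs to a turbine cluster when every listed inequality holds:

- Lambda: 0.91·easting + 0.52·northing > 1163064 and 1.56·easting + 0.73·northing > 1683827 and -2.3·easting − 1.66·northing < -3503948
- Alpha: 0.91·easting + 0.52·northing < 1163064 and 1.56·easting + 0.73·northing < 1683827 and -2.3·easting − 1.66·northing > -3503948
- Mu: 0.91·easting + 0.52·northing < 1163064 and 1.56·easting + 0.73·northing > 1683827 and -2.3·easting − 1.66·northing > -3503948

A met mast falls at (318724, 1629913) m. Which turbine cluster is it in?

0.91·318724 + 0.52·1629913 = 1137593.600, which is < 1163064
1.56·318724 + 0.73·1629913 = 1687045.930, which is > 1683827
-2.3·318724 − 1.66·1629913 = -3438720.780, which is > -3503948
This sign pattern matches Mu.

Mu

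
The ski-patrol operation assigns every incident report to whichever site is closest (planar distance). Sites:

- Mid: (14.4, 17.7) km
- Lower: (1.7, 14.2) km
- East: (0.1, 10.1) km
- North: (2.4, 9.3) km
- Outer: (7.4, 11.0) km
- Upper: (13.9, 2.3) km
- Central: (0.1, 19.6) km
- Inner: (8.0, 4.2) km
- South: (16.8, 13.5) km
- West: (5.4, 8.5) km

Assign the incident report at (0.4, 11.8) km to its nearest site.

Squared distances to each site:
Mid: 230.810; Lower: 7.450; East: 2.980; North: 10.250; Outer: 49.640; Upper: 272.500; Central: 60.930; Inner: 115.520; South: 271.850; West: 35.890.
Minimum at East.

East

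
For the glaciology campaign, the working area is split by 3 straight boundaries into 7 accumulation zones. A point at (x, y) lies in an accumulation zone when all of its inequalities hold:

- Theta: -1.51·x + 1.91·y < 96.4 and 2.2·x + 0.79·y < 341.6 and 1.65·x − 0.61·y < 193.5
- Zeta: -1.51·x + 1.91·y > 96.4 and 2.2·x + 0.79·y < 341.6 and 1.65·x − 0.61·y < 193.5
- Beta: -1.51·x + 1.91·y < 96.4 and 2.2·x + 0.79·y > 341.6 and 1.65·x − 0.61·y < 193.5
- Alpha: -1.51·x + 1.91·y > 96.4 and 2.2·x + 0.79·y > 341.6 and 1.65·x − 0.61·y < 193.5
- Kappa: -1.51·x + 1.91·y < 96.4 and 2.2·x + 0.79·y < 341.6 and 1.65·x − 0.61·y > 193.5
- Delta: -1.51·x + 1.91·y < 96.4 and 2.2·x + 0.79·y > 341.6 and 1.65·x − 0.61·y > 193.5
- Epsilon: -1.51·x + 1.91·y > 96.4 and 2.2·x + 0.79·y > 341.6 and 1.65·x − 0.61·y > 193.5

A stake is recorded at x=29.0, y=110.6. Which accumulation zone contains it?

Zeta

-1.51·29.0 + 1.91·110.6 = 167.456, which is > 96.4
2.2·29.0 + 0.79·110.6 = 151.174, which is < 341.6
1.65·29.0 − 0.61·110.6 = -19.616, which is < 193.5
This sign pattern matches Zeta.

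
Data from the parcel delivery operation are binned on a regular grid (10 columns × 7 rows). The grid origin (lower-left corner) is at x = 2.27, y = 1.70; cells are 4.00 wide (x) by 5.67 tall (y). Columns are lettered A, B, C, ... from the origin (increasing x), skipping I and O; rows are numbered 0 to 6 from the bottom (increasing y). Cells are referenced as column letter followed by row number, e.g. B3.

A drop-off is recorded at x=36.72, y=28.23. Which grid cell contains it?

J4

Column index: ⌊(36.72 − 2.27) / 4.00⌋ = ⌊8.612⌋ = 8 → column J
Row offset from origin: ⌊(28.23 − 1.70) / 5.67⌋ = ⌊4.679⌋ = 4 → row 4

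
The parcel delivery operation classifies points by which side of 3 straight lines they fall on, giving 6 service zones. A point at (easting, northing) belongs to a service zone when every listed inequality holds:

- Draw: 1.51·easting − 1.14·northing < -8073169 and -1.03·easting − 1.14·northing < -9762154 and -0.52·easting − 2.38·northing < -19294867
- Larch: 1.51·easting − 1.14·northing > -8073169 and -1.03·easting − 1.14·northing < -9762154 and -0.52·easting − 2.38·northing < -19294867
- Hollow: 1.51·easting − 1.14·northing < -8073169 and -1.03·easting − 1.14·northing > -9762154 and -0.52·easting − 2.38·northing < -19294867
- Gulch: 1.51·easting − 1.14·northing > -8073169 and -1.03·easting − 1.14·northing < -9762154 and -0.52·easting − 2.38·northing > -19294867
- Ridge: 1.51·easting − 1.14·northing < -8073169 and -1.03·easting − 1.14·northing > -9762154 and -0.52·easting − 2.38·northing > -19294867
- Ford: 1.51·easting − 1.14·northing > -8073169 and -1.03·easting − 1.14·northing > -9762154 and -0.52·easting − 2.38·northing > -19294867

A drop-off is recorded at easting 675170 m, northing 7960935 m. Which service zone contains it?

Larch

1.51·675170 − 1.14·7960935 = -8055959.200, which is > -8073169
-1.03·675170 − 1.14·7960935 = -9770891.000, which is < -9762154
-0.52·675170 − 2.38·7960935 = -19298113.700, which is < -19294867
This sign pattern matches Larch.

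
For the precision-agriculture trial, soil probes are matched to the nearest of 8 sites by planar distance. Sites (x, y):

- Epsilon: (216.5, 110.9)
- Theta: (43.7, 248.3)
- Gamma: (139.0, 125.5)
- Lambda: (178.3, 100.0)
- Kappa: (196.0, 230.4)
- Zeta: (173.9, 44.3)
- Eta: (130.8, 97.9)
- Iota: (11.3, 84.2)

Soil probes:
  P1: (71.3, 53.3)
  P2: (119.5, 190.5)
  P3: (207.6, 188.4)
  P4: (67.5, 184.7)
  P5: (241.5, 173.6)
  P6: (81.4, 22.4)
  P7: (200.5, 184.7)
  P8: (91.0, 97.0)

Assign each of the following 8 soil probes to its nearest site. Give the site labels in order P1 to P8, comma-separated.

P1 → Iota (d²=4554.81)
P2 → Gamma (d²=4605.25)
P3 → Kappa (d²=1898.56)
P4 → Theta (d²=4611.40)
P5 → Epsilon (d²=4556.29)
P6 → Eta (d²=8140.61)
P7 → Kappa (d²=2108.74)
P8 → Eta (d²=1584.85)

Iota, Gamma, Kappa, Theta, Epsilon, Eta, Kappa, Eta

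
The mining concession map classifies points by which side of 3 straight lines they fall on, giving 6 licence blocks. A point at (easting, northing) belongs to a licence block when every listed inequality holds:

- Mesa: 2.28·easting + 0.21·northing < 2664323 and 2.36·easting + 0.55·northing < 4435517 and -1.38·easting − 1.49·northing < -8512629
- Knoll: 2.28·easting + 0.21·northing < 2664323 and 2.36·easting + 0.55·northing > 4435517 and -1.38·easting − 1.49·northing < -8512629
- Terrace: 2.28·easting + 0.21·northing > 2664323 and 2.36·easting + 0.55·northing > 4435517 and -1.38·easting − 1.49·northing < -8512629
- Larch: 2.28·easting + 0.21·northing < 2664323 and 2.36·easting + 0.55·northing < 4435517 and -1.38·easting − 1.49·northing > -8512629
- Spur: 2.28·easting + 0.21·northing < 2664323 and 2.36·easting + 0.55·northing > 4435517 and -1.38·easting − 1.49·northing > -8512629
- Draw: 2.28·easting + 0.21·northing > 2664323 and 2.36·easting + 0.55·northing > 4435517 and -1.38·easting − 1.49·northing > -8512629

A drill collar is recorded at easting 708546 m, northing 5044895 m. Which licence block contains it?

2.28·708546 + 0.21·5044895 = 2674912.830, which is > 2664323
2.36·708546 + 0.55·5044895 = 4446860.810, which is > 4435517
-1.38·708546 − 1.49·5044895 = -8494687.030, which is > -8512629
This sign pattern matches Draw.

Draw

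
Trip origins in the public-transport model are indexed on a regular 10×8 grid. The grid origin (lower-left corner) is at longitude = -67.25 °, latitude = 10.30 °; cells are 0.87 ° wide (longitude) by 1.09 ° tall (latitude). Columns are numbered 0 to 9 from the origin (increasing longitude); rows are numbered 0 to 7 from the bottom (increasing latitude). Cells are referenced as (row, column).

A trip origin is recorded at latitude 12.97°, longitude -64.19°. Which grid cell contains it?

Column index: ⌊(-64.19 − -67.25) / 0.87⌋ = ⌊3.517⌋ = 3
Row offset from origin: ⌊(12.97 − 10.30) / 1.09⌋ = ⌊2.450⌋ = 2 → row 2

(2, 3)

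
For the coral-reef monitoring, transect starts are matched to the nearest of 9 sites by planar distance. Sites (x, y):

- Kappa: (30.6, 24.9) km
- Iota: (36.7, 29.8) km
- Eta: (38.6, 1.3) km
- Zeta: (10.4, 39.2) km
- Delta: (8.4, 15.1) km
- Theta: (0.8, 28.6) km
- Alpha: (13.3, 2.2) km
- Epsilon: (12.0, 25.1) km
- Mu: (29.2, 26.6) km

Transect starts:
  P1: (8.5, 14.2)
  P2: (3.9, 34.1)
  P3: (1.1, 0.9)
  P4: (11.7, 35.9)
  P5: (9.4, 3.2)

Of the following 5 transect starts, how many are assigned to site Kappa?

0

P1 → Delta
P2 → Theta
P3 → Alpha
P4 → Zeta
P5 → Alpha
0 of the 5 go to Kappa.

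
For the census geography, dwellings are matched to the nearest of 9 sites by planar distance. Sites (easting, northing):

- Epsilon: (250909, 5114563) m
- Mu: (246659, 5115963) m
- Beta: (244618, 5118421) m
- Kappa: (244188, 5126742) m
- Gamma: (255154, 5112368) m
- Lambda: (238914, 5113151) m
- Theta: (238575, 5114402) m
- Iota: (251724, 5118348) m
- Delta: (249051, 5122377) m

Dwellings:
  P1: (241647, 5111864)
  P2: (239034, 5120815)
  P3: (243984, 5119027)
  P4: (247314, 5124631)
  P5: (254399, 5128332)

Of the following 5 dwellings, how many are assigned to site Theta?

0

P1 → Lambda
P2 → Beta
P3 → Beta
P4 → Delta
P5 → Delta
0 of the 5 go to Theta.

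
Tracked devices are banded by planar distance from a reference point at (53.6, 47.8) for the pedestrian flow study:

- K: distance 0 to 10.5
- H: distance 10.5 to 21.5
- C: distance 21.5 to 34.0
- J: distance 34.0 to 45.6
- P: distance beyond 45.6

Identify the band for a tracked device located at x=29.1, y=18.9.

Distance = √((29.1−53.6)² + (18.9−47.8)²) = √(600.250 + 835.210) = 37.887.
34.0 ≤ 37.887 < 45.6 → J.

J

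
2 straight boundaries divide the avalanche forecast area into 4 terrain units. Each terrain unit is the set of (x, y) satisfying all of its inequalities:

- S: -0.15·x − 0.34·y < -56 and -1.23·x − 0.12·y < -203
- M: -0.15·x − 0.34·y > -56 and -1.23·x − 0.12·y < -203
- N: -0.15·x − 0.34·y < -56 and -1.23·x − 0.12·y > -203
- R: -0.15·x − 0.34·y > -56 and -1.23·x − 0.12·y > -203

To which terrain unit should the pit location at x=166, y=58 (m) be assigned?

-0.15·166 − 0.34·58 = -44.620, which is > -56
-1.23·166 − 0.12·58 = -211.140, which is < -203
This sign pattern matches M.

M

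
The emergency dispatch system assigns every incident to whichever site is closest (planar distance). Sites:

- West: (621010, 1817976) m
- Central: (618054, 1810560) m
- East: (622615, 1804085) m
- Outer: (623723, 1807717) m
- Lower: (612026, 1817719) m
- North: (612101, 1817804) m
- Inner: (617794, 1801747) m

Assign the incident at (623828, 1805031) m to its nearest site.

Squared distances to each site:
West: 175514149.000; Central: 63908917.000; East: 2366285.000; Outer: 7225621.000; Lower: 300272548.000; North: 300672058.000; Inner: 47193812.000.
Minimum at East.

East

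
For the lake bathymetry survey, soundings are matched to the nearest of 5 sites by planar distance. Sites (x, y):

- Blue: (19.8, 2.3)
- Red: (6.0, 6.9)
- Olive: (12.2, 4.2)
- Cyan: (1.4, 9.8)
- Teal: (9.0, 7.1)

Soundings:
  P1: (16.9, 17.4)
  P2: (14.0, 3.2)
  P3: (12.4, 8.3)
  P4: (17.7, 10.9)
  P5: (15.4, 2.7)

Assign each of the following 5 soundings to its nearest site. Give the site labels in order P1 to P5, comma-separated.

P1 → Teal (d²=168.50)
P2 → Olive (d²=4.24)
P3 → Teal (d²=13.00)
P4 → Olive (d²=75.14)
P5 → Olive (d²=12.49)

Teal, Olive, Teal, Olive, Olive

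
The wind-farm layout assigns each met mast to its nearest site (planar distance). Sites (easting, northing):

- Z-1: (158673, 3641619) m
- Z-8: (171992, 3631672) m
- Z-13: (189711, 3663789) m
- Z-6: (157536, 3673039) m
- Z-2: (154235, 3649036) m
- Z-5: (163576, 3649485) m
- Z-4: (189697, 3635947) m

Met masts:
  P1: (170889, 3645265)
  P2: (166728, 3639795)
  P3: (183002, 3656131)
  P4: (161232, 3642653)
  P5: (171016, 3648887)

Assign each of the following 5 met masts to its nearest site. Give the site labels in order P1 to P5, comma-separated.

P1 → Z-5 (d²=71288369.00)
P2 → Z-1 (d²=68210001.00)
P3 → Z-13 (d²=103655645.00)
P4 → Z-1 (d²=7617637.00)
P5 → Z-5 (d²=55711204.00)

Z-5, Z-1, Z-13, Z-1, Z-5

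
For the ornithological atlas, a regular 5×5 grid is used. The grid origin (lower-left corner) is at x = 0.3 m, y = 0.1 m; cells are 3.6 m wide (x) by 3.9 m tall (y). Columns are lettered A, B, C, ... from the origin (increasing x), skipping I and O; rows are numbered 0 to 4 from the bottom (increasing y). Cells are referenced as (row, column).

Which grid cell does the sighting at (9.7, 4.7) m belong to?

Column index: ⌊(9.7 − 0.3) / 3.6⌋ = ⌊2.611⌋ = 2 → column C
Row offset from origin: ⌊(4.7 − 0.1) / 3.9⌋ = ⌊1.179⌋ = 1 → row 1

(1, C)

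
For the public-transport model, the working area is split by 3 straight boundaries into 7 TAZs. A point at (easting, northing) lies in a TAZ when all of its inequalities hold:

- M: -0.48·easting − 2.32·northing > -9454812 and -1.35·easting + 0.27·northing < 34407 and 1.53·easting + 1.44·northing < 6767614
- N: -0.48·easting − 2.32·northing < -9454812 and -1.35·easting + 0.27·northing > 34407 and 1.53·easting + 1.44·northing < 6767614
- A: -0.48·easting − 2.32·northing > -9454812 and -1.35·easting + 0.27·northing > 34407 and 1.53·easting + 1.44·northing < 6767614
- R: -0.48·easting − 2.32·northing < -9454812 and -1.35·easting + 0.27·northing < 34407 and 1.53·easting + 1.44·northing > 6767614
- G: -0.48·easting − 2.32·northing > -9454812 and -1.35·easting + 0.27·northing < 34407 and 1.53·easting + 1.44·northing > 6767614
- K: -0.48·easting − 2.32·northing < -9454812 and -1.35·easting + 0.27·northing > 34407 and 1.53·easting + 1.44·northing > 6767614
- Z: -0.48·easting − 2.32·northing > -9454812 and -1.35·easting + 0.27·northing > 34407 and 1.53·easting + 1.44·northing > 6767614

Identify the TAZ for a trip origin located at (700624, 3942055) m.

-0.48·700624 − 2.32·3942055 = -9481867.120, which is < -9454812
-1.35·700624 + 0.27·3942055 = 118512.450, which is > 34407
1.53·700624 + 1.44·3942055 = 6748513.920, which is < 6767614
This sign pattern matches N.

N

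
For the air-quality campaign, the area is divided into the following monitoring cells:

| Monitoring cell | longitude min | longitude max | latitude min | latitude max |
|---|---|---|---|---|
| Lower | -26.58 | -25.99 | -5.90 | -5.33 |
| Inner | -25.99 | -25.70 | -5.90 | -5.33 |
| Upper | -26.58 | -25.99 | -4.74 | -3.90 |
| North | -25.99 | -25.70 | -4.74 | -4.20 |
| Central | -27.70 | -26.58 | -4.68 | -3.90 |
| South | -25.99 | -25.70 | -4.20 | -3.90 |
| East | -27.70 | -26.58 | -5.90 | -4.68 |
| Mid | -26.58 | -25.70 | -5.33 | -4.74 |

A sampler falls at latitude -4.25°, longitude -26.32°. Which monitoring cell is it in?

The point has longitude = -26.32 and latitude = -4.25.
Only Upper satisfies -26.58 ≤ longitude ≤ -25.99 and -4.74 ≤ latitude ≤ -3.90.

Upper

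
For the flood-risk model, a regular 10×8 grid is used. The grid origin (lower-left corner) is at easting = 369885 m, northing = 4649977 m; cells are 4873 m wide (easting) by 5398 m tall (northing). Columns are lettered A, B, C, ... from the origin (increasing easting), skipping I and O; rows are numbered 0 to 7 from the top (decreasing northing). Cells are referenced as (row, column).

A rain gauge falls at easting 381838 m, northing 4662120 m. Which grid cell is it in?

Column index: ⌊(381838 − 369885) / 4873⌋ = ⌊2.453⌋ = 2 → column C
Row offset from origin: ⌊(4662120 − 4649977) / 5398⌋ = ⌊2.250⌋ = 2 → row 5 (counted from top)

(5, C)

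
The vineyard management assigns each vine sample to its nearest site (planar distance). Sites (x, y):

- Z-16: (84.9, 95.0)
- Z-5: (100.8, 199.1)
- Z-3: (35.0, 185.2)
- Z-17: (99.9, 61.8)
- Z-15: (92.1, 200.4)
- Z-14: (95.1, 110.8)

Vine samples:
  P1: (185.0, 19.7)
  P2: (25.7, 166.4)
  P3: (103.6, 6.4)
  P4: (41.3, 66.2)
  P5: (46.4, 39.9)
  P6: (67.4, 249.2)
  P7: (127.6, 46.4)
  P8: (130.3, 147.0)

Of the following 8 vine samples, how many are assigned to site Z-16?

1

P1 → Z-17
P2 → Z-3
P3 → Z-17
P4 → Z-16
P5 → Z-17
P6 → Z-15
P7 → Z-17
P8 → Z-14
1 of the 8 goes to Z-16.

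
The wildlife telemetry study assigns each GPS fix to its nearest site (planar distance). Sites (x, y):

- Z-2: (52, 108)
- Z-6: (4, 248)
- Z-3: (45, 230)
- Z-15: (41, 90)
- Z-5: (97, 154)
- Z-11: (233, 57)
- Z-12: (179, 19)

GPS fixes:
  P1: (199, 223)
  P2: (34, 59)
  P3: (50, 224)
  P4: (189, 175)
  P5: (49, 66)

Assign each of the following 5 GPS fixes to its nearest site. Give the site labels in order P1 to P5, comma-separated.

P1 → Z-5 (d²=15165.00)
P2 → Z-15 (d²=1010.00)
P3 → Z-3 (d²=61.00)
P4 → Z-5 (d²=8905.00)
P5 → Z-15 (d²=640.00)

Z-5, Z-15, Z-3, Z-5, Z-15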